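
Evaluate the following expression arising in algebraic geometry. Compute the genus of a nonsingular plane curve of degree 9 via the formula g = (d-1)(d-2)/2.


Using the genus formula for smooth plane curves:
g = (d-1)(d-2)/2
g = (9-1)(9-2)/2
g = 8*7/2
g = 56/2 = 28

28


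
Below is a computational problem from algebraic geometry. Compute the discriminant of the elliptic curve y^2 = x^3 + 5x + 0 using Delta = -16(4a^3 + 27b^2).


Compute each component:
4a^3 = 4*5^3 = 4*125 = 500
27b^2 = 27*0^2 = 27*0 = 0
4a^3 + 27b^2 = 500 + 0 = 500
Delta = -16*500 = -8000

-8000


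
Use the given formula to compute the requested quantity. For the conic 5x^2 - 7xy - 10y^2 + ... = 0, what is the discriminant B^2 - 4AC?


The discriminant of a conic Ax^2 + Bxy + Cy^2 + ... = 0 is B^2 - 4AC.
B^2 = (-7)^2 = 49
4AC = 4*5*(-10) = -200
Discriminant = 49 + 200 = 249

249


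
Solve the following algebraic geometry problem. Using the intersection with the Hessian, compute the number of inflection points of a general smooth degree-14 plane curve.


For a general smooth plane curve C of degree d, the inflection points are
the intersection of C with its Hessian curve, which has degree 3(d-2).
By Bezout, the total intersection number is d * 3(d-2) = 14 * 36 = 504.
For a general curve every flex is ordinary, so each contributes
multiplicity 1 to C·Hess(C), and the number of distinct inflection
points is 3d(d-2).
Inflection points = 3*14*(14-2) = 3*14*12 = 504

504


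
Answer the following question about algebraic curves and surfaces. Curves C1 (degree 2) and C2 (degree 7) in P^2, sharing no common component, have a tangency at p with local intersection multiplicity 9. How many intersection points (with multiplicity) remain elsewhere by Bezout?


By Bezout's theorem, the total intersection number is d1 * d2.
Total = 2 * 7 = 14
Intersection multiplicity at p = 9
Remaining intersections = 14 - 9 = 5

5


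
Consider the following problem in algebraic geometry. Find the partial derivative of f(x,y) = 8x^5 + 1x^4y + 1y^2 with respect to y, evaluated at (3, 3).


df/dy = 1*x^4 + 2*1*y^1
At (3,3): 1*3^4 + 2*1*3^1
= 81 + 6
= 87

87


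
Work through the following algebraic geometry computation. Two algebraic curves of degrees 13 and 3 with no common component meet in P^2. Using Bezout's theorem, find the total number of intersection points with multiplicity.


Bezout's theorem states the intersection count equals the product of degrees.
Intersection count = 13 * 3 = 39

39


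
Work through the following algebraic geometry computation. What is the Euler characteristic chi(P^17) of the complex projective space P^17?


The complex projective space P^17 has one cell in each even real dimension 0, 2, ..., 34.
The cohomology groups are H^{2k}(P^17) = Z for k = 0,...,17, and 0 otherwise.
Euler characteristic = sum of Betti numbers = 1 per even-dimensional cohomology group.
chi(P^17) = 17 + 1 = 18

18


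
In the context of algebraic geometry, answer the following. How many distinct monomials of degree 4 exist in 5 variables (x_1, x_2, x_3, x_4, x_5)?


The number of degree-4 monomials in 5 variables is C(d+n-1, n-1).
= C(4+5-1, 5-1) = C(8, 4)
= 70

70


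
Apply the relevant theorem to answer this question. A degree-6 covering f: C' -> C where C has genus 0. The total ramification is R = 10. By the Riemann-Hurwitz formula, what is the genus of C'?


Riemann-Hurwitz formula: 2g' - 2 = d(2g - 2) + R
Given: d = 6, g = 0, R = 10
2g' - 2 = 6*(2*0 - 2) + 10
2g' - 2 = 6*(-2) + 10
2g' - 2 = -12 + 10 = -2
2g' = 0
g' = 0

0


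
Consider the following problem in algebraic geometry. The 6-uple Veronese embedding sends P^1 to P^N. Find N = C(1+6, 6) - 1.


The Veronese embedding v_d: P^n -> P^N maps each point to all
degree-d monomials in n+1 homogeneous coordinates.
N = C(n+d, d) - 1
N = C(1+6, 6) - 1
N = C(7, 6) - 1
C(7, 6) = 7
N = 7 - 1 = 6

6


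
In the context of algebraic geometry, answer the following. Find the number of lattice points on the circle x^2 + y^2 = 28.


Systematically check integer values of x where x^2 <= 28.
For each valid x, check if 28 - x^2 is a perfect square.
Total integer solutions found: 0

0


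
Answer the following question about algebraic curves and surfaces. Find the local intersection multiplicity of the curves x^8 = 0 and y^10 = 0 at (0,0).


The intersection multiplicity of V(x^a) and V(y^b) at the origin is:
I(O; V(x^8), V(y^10)) = dim_k(k[x,y]/(x^8, y^10))
A basis for k[x,y]/(x^8, y^10) is the set of monomials x^i * y^j
where 0 <= i < 8 and 0 <= j < 10.
The number of such monomials is 8 * 10 = 80

80


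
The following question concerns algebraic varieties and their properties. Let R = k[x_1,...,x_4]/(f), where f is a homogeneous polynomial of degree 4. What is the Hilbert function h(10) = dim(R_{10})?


For R = k[x_1,...,x_n]/(f) with f homogeneous of degree e:
The Hilbert series is (1 - t^e)/(1 - t)^n.
So h(d) = C(d+n-1, n-1) - C(d-e+n-1, n-1) for d >= e.
With n=4, e=4, d=10:
C(10+4-1, 4-1) = C(13, 3) = 286
C(10-4+4-1, 4-1) = C(9, 3) = 84
h(10) = 286 - 84 = 202

202


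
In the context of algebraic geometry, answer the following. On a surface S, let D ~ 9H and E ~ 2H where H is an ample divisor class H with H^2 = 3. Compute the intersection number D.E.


Using bilinearity of the intersection pairing on a surface S:
(aH).(bH) = ab * (H.H)
We have H^2 = 3.
D.E = (9H).(2H) = 9*2*3
= 18*3
= 54

54


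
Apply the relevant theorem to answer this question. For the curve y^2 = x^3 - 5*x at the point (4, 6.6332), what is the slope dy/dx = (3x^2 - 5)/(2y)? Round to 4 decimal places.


Using implicit differentiation of y^2 = x^3 - 5*x:
2y * dy/dx = 3x^2 - 5
dy/dx = (3x^2 - 5)/(2y)
Numerator: 3*4^2 - 5 = 43
Denominator: 2*6.6332 = 13.2664
dy/dx = 43/13.2664 = 3.2413

3.2413


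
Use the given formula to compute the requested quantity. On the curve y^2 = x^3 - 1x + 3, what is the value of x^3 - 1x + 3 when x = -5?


Compute x^3 - 1x + 3 at x = -5:
x^3 = (-5)^3 = -125
(-1)*x = (-1)*(-5) = 5
Sum: -125 + 5 + 3 = -117

-117


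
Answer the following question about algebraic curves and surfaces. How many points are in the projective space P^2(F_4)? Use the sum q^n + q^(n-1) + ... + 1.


P^2(F_4) has (q^(n+1) - 1)/(q - 1) points.
= 4^2 + 4^1 + 4^0
= 16 + 4 + 1
= 21

21


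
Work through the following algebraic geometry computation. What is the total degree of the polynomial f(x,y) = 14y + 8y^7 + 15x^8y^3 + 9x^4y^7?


Examine each term for its total degree (sum of exponents).
  Term '14y' has total degree 0+1 = 1.
  Term '8y^7' has total degree 0+7 = 7.
  Term '15x^8y^3' has total degree 8+3 = 11.
  Term '9x^4y^7' has total degree 4+7 = 11.
The maximum total degree among all terms is 11.

11


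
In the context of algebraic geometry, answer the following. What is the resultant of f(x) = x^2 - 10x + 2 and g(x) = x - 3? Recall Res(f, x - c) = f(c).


For Res(f, x - c), we evaluate f at x = c.
f(3) = 3^2 - 10*3 + 2
= 9 - 30 + 2
= -21 + 2 = -19
Res(f, g) = -19

-19


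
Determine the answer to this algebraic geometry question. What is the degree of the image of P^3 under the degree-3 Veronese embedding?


The Veronese variety v_3(P^3) has degree d^r.
d^r = 3^3 = 27

27


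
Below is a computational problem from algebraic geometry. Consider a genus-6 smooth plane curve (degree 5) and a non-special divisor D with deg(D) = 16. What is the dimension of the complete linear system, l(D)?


First, compute the genus of a smooth plane curve of degree 5:
g = (d-1)(d-2)/2 = (5-1)(5-2)/2 = 6
For a non-special divisor D (i.e., h^1(D) = 0), Riemann-Roch gives:
l(D) = deg(D) - g + 1
Since deg(D) = 16 >= 2g - 1 = 11, D is non-special.
l(D) = 16 - 6 + 1 = 11

11


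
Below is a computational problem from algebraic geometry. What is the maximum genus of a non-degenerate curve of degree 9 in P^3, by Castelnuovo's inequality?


Castelnuovo's bound: write d - 1 = m(r-1) + epsilon with 0 <= epsilon < r-1.
d - 1 = 9 - 1 = 8
r - 1 = 3 - 1 = 2
8 = 4*2 + 0, so m = 4, epsilon = 0
pi(d, r) = m(m-1)(r-1)/2 + m*epsilon
= 4*3*2/2 + 4*0
= 24/2 + 0
= 12 + 0 = 12

12


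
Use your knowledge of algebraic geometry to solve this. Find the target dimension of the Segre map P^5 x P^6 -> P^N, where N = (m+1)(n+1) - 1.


The Segre embedding maps P^m x P^n into P^N via
all products of coordinates from each factor.
N = (m+1)(n+1) - 1
N = (5+1)(6+1) - 1
N = 6*7 - 1
N = 42 - 1 = 41

41


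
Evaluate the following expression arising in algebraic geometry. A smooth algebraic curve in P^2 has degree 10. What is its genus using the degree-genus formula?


Using the genus formula for smooth plane curves:
g = (d-1)(d-2)/2
g = (10-1)(10-2)/2
g = 9*8/2
g = 72/2 = 36

36


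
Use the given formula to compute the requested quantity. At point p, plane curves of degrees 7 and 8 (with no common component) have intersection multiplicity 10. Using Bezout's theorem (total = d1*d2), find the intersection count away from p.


By Bezout's theorem, the total intersection number is d1 * d2.
Total = 7 * 8 = 56
Intersection multiplicity at p = 10
Remaining intersections = 56 - 10 = 46

46


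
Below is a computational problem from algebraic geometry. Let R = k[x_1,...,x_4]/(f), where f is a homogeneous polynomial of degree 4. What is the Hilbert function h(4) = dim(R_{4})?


For R = k[x_1,...,x_n]/(f) with f homogeneous of degree e:
The Hilbert series is (1 - t^e)/(1 - t)^n.
So h(d) = C(d+n-1, n-1) - C(d-e+n-1, n-1) for d >= e.
With n=4, e=4, d=4:
C(4+4-1, 4-1) = C(7, 3) = 35
C(4-4+4-1, 4-1) = C(3, 3) = 1
h(4) = 35 - 1 = 34

34


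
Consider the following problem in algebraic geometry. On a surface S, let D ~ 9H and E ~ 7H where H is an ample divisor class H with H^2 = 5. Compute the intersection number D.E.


Using bilinearity of the intersection pairing on a surface S:
(aH).(bH) = ab * (H.H)
We have H^2 = 5.
D.E = (9H).(7H) = 9*7*5
= 63*5
= 315

315


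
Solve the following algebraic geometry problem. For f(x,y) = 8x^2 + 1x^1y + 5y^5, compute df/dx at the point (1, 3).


df/dx = 2*8*x^1 + 1*1*x^0*y
At (1,3): 2*8*1^1 + 1*1*1^0*3
= 16 + 3
= 19

19


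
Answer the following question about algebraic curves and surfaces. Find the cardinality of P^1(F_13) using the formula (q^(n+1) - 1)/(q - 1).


P^1(F_13) has (q^(n+1) - 1)/(q - 1) points.
= 13^1 + 13^0
= 13 + 1
= 14

14


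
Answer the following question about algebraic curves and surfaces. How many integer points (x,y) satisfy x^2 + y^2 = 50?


Systematically check integer values of x where x^2 <= 50.
For each valid x, check if 50 - x^2 is a perfect square.
x=1: 50 - 1 = 49, sqrt = 7 (valid)
x=5: 50 - 25 = 25, sqrt = 5 (valid)
x=7: 50 - 49 = 1, sqrt = 1 (valid)
Total integer solutions found: 12

12


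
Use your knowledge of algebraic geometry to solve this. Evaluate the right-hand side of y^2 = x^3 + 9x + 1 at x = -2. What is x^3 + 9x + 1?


Compute x^3 + 9x + 1 at x = -2:
x^3 = (-2)^3 = -8
9*x = 9*(-2) = -18
Sum: -8 - 18 + 1 = -25

-25


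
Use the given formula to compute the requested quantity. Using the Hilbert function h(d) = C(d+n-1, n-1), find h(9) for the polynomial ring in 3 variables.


The Hilbert function for the polynomial ring in 3 variables is:
h(d) = C(d+n-1, n-1)
h(9) = C(9+3-1, 3-1) = C(11, 2)
= 11! / (2! * 9!)
= 55

55


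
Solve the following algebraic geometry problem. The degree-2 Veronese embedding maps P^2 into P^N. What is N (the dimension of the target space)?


The Veronese embedding v_d: P^n -> P^N maps each point to all
degree-d monomials in n+1 homogeneous coordinates.
N = C(n+d, d) - 1
N = C(2+2, 2) - 1
N = C(4, 2) - 1
C(4, 2) = 6
N = 6 - 1 = 5

5


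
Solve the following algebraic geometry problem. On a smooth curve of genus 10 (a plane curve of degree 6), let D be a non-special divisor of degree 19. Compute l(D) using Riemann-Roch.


First, compute the genus of a smooth plane curve of degree 6:
g = (d-1)(d-2)/2 = (6-1)(6-2)/2 = 10
For a non-special divisor D (i.e., h^1(D) = 0), Riemann-Roch gives:
l(D) = deg(D) - g + 1
Since deg(D) = 19 >= 2g - 1 = 19, D is non-special.
l(D) = 19 - 10 + 1 = 10

10


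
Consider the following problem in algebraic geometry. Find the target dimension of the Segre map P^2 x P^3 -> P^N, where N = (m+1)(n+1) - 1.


The Segre embedding maps P^m x P^n into P^N via
all products of coordinates from each factor.
N = (m+1)(n+1) - 1
N = (2+1)(3+1) - 1
N = 3*4 - 1
N = 12 - 1 = 11

11


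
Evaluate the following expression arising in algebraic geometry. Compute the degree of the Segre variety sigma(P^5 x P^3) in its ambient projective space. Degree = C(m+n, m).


The degree of the Segre variety P^5 x P^3 is C(m+n, m).
= C(8, 5)
= 56

56


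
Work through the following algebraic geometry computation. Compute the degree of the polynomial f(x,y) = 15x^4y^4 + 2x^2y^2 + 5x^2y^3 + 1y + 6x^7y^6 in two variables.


Examine each term for its total degree (sum of exponents).
  Term '15x^4y^4' has total degree 4+4 = 8.
  Term '2x^2y^2' has total degree 2+2 = 4.
  Term '5x^2y^3' has total degree 2+3 = 5.
  Term '1y' has total degree 0+1 = 1.
  Term '6x^7y^6' has total degree 7+6 = 13.
The maximum total degree among all terms is 13.

13


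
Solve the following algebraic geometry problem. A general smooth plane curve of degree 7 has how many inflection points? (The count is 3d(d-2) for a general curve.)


For a general smooth plane curve C of degree d, the inflection points are
the intersection of C with its Hessian curve, which has degree 3(d-2).
By Bezout, the total intersection number is d * 3(d-2) = 7 * 15 = 105.
For a general curve every flex is ordinary, so each contributes
multiplicity 1 to C·Hess(C), and the number of distinct inflection
points is 3d(d-2).
Inflection points = 3*7*(7-2) = 3*7*5 = 105

105


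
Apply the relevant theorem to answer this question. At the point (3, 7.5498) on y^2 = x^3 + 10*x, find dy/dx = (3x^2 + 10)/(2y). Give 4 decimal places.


Using implicit differentiation of y^2 = x^3 + 10*x:
2y * dy/dx = 3x^2 + 10
dy/dx = (3x^2 + 10)/(2y)
Numerator: 3*3^2 + 10 = 37
Denominator: 2*7.5498 = 15.0996
dy/dx = 37/15.0996 = 2.4504

2.4504


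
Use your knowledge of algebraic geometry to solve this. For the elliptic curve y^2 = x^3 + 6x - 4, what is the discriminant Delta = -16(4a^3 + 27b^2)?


Compute each component:
4a^3 = 4*6^3 = 4*216 = 864
27b^2 = 27*(-4)^2 = 27*16 = 432
4a^3 + 27b^2 = 864 + 432 = 1296
Delta = -16*1296 = -20736

-20736


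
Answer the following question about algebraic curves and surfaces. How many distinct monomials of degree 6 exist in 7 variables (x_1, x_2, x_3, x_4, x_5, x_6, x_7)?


The number of degree-6 monomials in 7 variables is C(d+n-1, n-1).
= C(6+7-1, 7-1) = C(12, 6)
= 924

924


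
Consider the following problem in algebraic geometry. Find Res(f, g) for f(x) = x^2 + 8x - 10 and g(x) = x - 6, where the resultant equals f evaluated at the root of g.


For Res(f, x - c), we evaluate f at x = c.
f(6) = 6^2 + 8*6 - 10
= 36 + 48 - 10
= 84 - 10 = 74
Res(f, g) = 74

74


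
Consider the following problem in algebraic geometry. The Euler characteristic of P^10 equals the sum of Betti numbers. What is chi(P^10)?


The complex projective space P^10 has one cell in each even real dimension 0, 2, ..., 20.
The cohomology groups are H^{2k}(P^10) = Z for k = 0,...,10, and 0 otherwise.
Euler characteristic = sum of Betti numbers = 1 per even-dimensional cohomology group.
chi(P^10) = 10 + 1 = 11

11


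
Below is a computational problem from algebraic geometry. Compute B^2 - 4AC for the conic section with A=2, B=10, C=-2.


The discriminant of a conic Ax^2 + Bxy + Cy^2 + ... = 0 is B^2 - 4AC.
B^2 = 10^2 = 100
4AC = 4*2*(-2) = -16
Discriminant = 100 + 16 = 116

116


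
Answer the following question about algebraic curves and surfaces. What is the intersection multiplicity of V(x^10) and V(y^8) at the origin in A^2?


The intersection multiplicity of V(x^a) and V(y^b) at the origin is:
I(O; V(x^10), V(y^8)) = dim_k(k[x,y]/(x^10, y^8))
A basis for k[x,y]/(x^10, y^8) is the set of monomials x^i * y^j
where 0 <= i < 10 and 0 <= j < 8.
The number of such monomials is 10 * 8 = 80

80


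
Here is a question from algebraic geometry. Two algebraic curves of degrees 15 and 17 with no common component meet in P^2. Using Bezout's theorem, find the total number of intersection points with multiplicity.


Bezout's theorem states the intersection count equals the product of degrees.
Intersection count = 15 * 17 = 255

255


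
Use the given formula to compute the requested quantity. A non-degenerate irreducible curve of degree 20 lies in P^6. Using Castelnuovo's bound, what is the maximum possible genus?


Castelnuovo's bound: write d - 1 = m(r-1) + epsilon with 0 <= epsilon < r-1.
d - 1 = 20 - 1 = 19
r - 1 = 6 - 1 = 5
19 = 3*5 + 4, so m = 3, epsilon = 4
pi(d, r) = m(m-1)(r-1)/2 + m*epsilon
= 3*2*5/2 + 3*4
= 30/2 + 12
= 15 + 12 = 27

27


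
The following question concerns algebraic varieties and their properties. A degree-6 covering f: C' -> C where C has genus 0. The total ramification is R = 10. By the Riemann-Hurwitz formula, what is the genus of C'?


Riemann-Hurwitz formula: 2g' - 2 = d(2g - 2) + R
Given: d = 6, g = 0, R = 10
2g' - 2 = 6*(2*0 - 2) + 10
2g' - 2 = 6*(-2) + 10
2g' - 2 = -12 + 10 = -2
2g' = 0
g' = 0

0


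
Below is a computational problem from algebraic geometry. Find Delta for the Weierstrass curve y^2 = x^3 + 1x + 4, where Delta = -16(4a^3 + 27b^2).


Compute each component:
4a^3 = 4*1^3 = 4*1 = 4
27b^2 = 27*4^2 = 27*16 = 432
4a^3 + 27b^2 = 4 + 432 = 436
Delta = -16*436 = -6976

-6976


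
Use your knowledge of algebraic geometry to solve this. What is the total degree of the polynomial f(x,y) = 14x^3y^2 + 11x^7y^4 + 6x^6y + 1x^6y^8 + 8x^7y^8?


Examine each term for its total degree (sum of exponents).
  Term '14x^3y^2' has total degree 3+2 = 5.
  Term '11x^7y^4' has total degree 7+4 = 11.
  Term '6x^6y' has total degree 6+1 = 7.
  Term '1x^6y^8' has total degree 6+8 = 14.
  Term '8x^7y^8' has total degree 7+8 = 15.
The maximum total degree among all terms is 15.

15


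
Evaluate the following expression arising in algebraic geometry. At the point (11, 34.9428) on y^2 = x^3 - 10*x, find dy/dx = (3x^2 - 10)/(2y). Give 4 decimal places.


Using implicit differentiation of y^2 = x^3 - 10*x:
2y * dy/dx = 3x^2 - 10
dy/dx = (3x^2 - 10)/(2y)
Numerator: 3*11^2 - 10 = 353
Denominator: 2*34.9428 = 69.8856
dy/dx = 353/69.8856 = 5.0511

5.0511


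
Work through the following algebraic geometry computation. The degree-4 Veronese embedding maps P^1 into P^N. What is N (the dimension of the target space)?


The Veronese embedding v_d: P^n -> P^N maps each point to all
degree-d monomials in n+1 homogeneous coordinates.
N = C(n+d, d) - 1
N = C(1+4, 4) - 1
N = C(5, 4) - 1
C(5, 4) = 5
N = 5 - 1 = 4

4


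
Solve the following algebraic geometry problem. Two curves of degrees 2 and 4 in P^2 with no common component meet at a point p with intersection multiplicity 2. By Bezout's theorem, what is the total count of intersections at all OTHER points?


By Bezout's theorem, the total intersection number is d1 * d2.
Total = 2 * 4 = 8
Intersection multiplicity at p = 2
Remaining intersections = 8 - 2 = 6

6


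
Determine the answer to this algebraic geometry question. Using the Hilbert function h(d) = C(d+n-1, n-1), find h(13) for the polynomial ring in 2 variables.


The Hilbert function for the polynomial ring in 2 variables is:
h(d) = C(d+n-1, n-1)
h(13) = C(13+2-1, 2-1) = C(14, 1)
= 14! / (1! * 13!)
= 14

14


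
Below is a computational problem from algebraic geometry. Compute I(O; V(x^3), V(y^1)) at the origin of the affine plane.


The intersection multiplicity of V(x^a) and V(y^b) at the origin is:
I(O; V(x^3), V(y^1)) = dim_k(k[x,y]/(x^3, y^1))
A basis for k[x,y]/(x^3, y^1) is the set of monomials x^i * y^j
where 0 <= i < 3 and 0 <= j < 1.
The number of such monomials is 3 * 1 = 3

3


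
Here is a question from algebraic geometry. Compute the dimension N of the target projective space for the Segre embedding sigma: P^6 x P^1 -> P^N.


The Segre embedding maps P^m x P^n into P^N via
all products of coordinates from each factor.
N = (m+1)(n+1) - 1
N = (6+1)(1+1) - 1
N = 7*2 - 1
N = 14 - 1 = 13

13


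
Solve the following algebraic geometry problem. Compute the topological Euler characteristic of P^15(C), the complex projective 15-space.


The complex projective space P^15 has one cell in each even real dimension 0, 2, ..., 30.
The cohomology groups are H^{2k}(P^15) = Z for k = 0,...,15, and 0 otherwise.
Euler characteristic = sum of Betti numbers = 1 per even-dimensional cohomology group.
chi(P^15) = 15 + 1 = 16

16


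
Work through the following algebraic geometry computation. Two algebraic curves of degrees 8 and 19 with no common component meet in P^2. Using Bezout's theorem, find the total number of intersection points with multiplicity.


Bezout's theorem states the intersection count equals the product of degrees.
Intersection count = 8 * 19 = 152

152


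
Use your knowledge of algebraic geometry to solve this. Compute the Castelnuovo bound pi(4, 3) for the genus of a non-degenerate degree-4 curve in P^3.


Castelnuovo's bound: write d - 1 = m(r-1) + epsilon with 0 <= epsilon < r-1.
d - 1 = 4 - 1 = 3
r - 1 = 3 - 1 = 2
3 = 1*2 + 1, so m = 1, epsilon = 1
pi(d, r) = m(m-1)(r-1)/2 + m*epsilon
= 1*0*2/2 + 1*1
= 0/2 + 1
= 0 + 1 = 1

1


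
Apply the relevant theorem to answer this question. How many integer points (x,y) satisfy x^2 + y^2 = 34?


Systematically check integer values of x where x^2 <= 34.
For each valid x, check if 34 - x^2 is a perfect square.
x=3: 34 - 9 = 25, sqrt = 5 (valid)
x=5: 34 - 25 = 9, sqrt = 3 (valid)
Total integer solutions found: 8

8


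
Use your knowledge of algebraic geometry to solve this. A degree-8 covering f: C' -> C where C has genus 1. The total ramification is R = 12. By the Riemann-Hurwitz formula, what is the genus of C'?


Riemann-Hurwitz formula: 2g' - 2 = d(2g - 2) + R
Given: d = 8, g = 1, R = 12
2g' - 2 = 8*(2*1 - 2) + 12
2g' - 2 = 8*0 + 12
2g' - 2 = 0 + 12 = 12
2g' = 14
g' = 7

7


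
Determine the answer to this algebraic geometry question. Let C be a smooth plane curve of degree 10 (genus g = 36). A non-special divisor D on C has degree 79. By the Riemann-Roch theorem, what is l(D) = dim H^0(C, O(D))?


First, compute the genus of a smooth plane curve of degree 10:
g = (d-1)(d-2)/2 = (10-1)(10-2)/2 = 36
For a non-special divisor D (i.e., h^1(D) = 0), Riemann-Roch gives:
l(D) = deg(D) - g + 1
Since deg(D) = 79 >= 2g - 1 = 71, D is non-special.
l(D) = 79 - 36 + 1 = 44

44


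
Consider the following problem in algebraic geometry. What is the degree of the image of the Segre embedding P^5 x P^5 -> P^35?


The degree of the Segre variety P^5 x P^5 is C(m+n, m).
= C(10, 5)
= 252

252


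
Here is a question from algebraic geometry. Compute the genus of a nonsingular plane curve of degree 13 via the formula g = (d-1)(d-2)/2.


Using the genus formula for smooth plane curves:
g = (d-1)(d-2)/2
g = (13-1)(13-2)/2
g = 12*11/2
g = 132/2 = 66

66


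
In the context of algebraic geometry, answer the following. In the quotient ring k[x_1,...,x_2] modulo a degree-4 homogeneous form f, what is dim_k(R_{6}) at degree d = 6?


For R = k[x_1,...,x_n]/(f) with f homogeneous of degree e:
The Hilbert series is (1 - t^e)/(1 - t)^n.
So h(d) = C(d+n-1, n-1) - C(d-e+n-1, n-1) for d >= e.
With n=2, e=4, d=6:
C(6+2-1, 2-1) = C(7, 1) = 7
C(6-4+2-1, 2-1) = C(3, 1) = 3
h(6) = 7 - 3 = 4

4


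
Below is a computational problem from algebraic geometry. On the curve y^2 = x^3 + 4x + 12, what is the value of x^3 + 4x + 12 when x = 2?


Compute x^3 + 4x + 12 at x = 2:
x^3 = 2^3 = 8
4*x = 4*2 = 8
Sum: 8 + 8 + 12 = 28

28


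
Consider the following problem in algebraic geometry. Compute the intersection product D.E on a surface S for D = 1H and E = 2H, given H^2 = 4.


Using bilinearity of the intersection pairing on a surface S:
(aH).(bH) = ab * (H.H)
We have H^2 = 4.
D.E = (1H).(2H) = 1*2*4
= 2*4
= 8

8


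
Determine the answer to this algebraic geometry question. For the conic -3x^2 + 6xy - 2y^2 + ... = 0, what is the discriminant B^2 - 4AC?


The discriminant of a conic Ax^2 + Bxy + Cy^2 + ... = 0 is B^2 - 4AC.
B^2 = 6^2 = 36
4AC = 4*(-3)*(-2) = 24
Discriminant = 36 - 24 = 12

12


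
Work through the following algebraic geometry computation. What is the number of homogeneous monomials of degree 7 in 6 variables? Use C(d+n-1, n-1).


The number of degree-7 monomials in 6 variables is C(d+n-1, n-1).
= C(7+6-1, 6-1) = C(12, 5)
= 792

792


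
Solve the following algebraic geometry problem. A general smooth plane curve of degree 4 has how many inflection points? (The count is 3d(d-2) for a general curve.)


For a general smooth plane curve C of degree d, the inflection points are
the intersection of C with its Hessian curve, which has degree 3(d-2).
By Bezout, the total intersection number is d * 3(d-2) = 4 * 6 = 24.
For a general curve every flex is ordinary, so each contributes
multiplicity 1 to C·Hess(C), and the number of distinct inflection
points is 3d(d-2).
Inflection points = 3*4*(4-2) = 3*4*2 = 24

24


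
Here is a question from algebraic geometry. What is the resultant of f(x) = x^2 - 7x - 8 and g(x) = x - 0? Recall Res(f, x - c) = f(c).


For Res(f, x - c), we evaluate f at x = c.
f(0) = 0^2 - 7*0 - 8
= 0 + 0 - 8
= 0 - 8 = -8
Res(f, g) = -8

-8


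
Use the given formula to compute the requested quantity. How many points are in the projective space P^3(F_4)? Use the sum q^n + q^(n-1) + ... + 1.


P^3(F_4) has (q^(n+1) - 1)/(q - 1) points.
= 4^3 + 4^2 + 4^1 + 4^0
= 64 + 16 + 4 + 1
= 85

85


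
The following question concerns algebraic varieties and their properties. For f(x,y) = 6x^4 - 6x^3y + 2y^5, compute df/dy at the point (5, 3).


df/dy = (-6)*x^3 + 5*2*y^4
At (5,3): (-6)*5^3 + 5*2*3^4
= -750 + 810
= 60

60


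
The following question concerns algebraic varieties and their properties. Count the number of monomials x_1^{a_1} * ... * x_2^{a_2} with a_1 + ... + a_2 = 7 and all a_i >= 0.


The number of degree-7 monomials in 2 variables is C(d+n-1, n-1).
= C(7+2-1, 2-1) = C(8, 1)
= 8

8


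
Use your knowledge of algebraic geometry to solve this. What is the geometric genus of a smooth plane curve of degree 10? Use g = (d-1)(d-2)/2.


Using the genus formula for smooth plane curves:
g = (d-1)(d-2)/2
g = (10-1)(10-2)/2
g = 9*8/2
g = 72/2 = 36

36


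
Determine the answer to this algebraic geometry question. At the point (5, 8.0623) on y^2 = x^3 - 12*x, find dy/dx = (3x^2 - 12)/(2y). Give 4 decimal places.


Using implicit differentiation of y^2 = x^3 - 12*x:
2y * dy/dx = 3x^2 - 12
dy/dx = (3x^2 - 12)/(2y)
Numerator: 3*5^2 - 12 = 63
Denominator: 2*8.0623 = 16.1246
dy/dx = 63/16.1246 = 3.9071

3.9071


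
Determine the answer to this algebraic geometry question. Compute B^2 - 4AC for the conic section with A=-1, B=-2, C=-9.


The discriminant of a conic Ax^2 + Bxy + Cy^2 + ... = 0 is B^2 - 4AC.
B^2 = (-2)^2 = 4
4AC = 4*(-1)*(-9) = 36
Discriminant = 4 - 36 = -32

-32


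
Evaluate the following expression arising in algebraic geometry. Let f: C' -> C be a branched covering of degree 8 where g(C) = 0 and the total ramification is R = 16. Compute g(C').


Riemann-Hurwitz formula: 2g' - 2 = d(2g - 2) + R
Given: d = 8, g = 0, R = 16
2g' - 2 = 8*(2*0 - 2) + 16
2g' - 2 = 8*(-2) + 16
2g' - 2 = -16 + 16 = 0
2g' = 2
g' = 1

1


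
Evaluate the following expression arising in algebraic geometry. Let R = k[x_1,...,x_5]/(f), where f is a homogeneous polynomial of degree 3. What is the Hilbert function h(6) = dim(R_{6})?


For R = k[x_1,...,x_n]/(f) with f homogeneous of degree e:
The Hilbert series is (1 - t^e)/(1 - t)^n.
So h(d) = C(d+n-1, n-1) - C(d-e+n-1, n-1) for d >= e.
With n=5, e=3, d=6:
C(6+5-1, 5-1) = C(10, 4) = 210
C(6-3+5-1, 5-1) = C(7, 4) = 35
h(6) = 210 - 35 = 175

175


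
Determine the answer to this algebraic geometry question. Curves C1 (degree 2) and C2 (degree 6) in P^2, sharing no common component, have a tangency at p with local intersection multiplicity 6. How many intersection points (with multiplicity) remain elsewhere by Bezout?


By Bezout's theorem, the total intersection number is d1 * d2.
Total = 2 * 6 = 12
Intersection multiplicity at p = 6
Remaining intersections = 12 - 6 = 6

6


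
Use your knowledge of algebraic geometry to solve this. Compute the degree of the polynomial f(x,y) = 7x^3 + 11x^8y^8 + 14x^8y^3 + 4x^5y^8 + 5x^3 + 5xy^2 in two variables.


Examine each term for its total degree (sum of exponents).
  Term '7x^3' has total degree 3+0 = 3.
  Term '11x^8y^8' has total degree 8+8 = 16.
  Term '14x^8y^3' has total degree 8+3 = 11.
  Term '4x^5y^8' has total degree 5+8 = 13.
  Term '5x^3' has total degree 3+0 = 3.
  Term '5xy^2' has total degree 1+2 = 3.
The maximum total degree among all terms is 16.

16


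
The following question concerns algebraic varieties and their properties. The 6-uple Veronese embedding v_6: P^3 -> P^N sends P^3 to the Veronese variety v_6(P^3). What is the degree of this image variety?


The Veronese variety v_6(P^3) has degree d^r.
d^r = 6^3 = 216

216


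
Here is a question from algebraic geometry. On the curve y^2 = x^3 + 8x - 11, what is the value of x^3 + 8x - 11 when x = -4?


Compute x^3 + 8x - 11 at x = -4:
x^3 = (-4)^3 = -64
8*x = 8*(-4) = -32
Sum: -64 - 32 - 11 = -107

-107


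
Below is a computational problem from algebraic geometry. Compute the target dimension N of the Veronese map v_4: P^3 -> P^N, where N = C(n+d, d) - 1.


The Veronese embedding v_d: P^n -> P^N maps each point to all
degree-d monomials in n+1 homogeneous coordinates.
N = C(n+d, d) - 1
N = C(3+4, 4) - 1
N = C(7, 4) - 1
C(7, 4) = 35
N = 35 - 1 = 34

34


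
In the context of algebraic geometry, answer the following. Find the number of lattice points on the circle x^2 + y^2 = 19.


Systematically check integer values of x where x^2 <= 19.
For each valid x, check if 19 - x^2 is a perfect square.
Total integer solutions found: 0

0


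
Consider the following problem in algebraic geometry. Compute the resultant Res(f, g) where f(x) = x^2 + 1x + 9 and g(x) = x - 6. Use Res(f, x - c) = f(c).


For Res(f, x - c), we evaluate f at x = c.
f(6) = 6^2 + 1*6 + 9
= 36 + 6 + 9
= 42 + 9 = 51
Res(f, g) = 51

51


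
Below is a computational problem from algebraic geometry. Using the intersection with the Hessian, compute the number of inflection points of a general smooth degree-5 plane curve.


For a general smooth plane curve C of degree d, the inflection points are
the intersection of C with its Hessian curve, which has degree 3(d-2).
By Bezout, the total intersection number is d * 3(d-2) = 5 * 9 = 45.
For a general curve every flex is ordinary, so each contributes
multiplicity 1 to C·Hess(C), and the number of distinct inflection
points is 3d(d-2).
Inflection points = 3*5*(5-2) = 3*5*3 = 45

45


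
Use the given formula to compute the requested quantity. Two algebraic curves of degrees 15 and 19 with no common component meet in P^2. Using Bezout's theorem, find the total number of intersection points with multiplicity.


Bezout's theorem states the intersection count equals the product of degrees.
Intersection count = 15 * 19 = 285

285


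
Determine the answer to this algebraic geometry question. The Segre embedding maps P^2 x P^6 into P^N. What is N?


The Segre embedding maps P^m x P^n into P^N via
all products of coordinates from each factor.
N = (m+1)(n+1) - 1
N = (2+1)(6+1) - 1
N = 3*7 - 1
N = 21 - 1 = 20

20


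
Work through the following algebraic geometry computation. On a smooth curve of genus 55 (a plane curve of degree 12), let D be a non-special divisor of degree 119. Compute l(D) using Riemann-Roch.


First, compute the genus of a smooth plane curve of degree 12:
g = (d-1)(d-2)/2 = (12-1)(12-2)/2 = 55
For a non-special divisor D (i.e., h^1(D) = 0), Riemann-Roch gives:
l(D) = deg(D) - g + 1
Since deg(D) = 119 >= 2g - 1 = 109, D is non-special.
l(D) = 119 - 55 + 1 = 65

65


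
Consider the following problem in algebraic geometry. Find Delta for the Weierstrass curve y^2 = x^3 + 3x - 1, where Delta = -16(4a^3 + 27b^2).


Compute each component:
4a^3 = 4*3^3 = 4*27 = 108
27b^2 = 27*(-1)^2 = 27*1 = 27
4a^3 + 27b^2 = 108 + 27 = 135
Delta = -16*135 = -2160

-2160


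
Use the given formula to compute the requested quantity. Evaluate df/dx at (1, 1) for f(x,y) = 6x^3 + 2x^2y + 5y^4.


df/dx = 3*6*x^2 + 2*2*x^1*y
At (1,1): 3*6*1^2 + 2*2*1^1*1
= 18 + 4
= 22

22


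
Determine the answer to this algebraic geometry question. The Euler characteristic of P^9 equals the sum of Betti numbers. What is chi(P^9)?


The complex projective space P^9 has one cell in each even real dimension 0, 2, ..., 18.
The cohomology groups are H^{2k}(P^9) = Z for k = 0,...,9, and 0 otherwise.
Euler characteristic = sum of Betti numbers = 1 per even-dimensional cohomology group.
chi(P^9) = 9 + 1 = 10

10


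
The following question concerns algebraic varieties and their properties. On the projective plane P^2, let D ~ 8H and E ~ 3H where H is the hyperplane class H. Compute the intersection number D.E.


Using bilinearity of the intersection pairing on the projective plane P^2:
(aH).(bH) = ab * (H.H)
We have H^2 = 1 (Bezout).
D.E = (8H).(3H) = 8*3*1
= 24*1
= 24

24


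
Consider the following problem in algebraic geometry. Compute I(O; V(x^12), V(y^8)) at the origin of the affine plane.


The intersection multiplicity of V(x^a) and V(y^b) at the origin is:
I(O; V(x^12), V(y^8)) = dim_k(k[x,y]/(x^12, y^8))
A basis for k[x,y]/(x^12, y^8) is the set of monomials x^i * y^j
where 0 <= i < 12 and 0 <= j < 8.
The number of such monomials is 12 * 8 = 96

96


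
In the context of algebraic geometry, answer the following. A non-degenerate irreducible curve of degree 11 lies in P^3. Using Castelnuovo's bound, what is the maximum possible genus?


Castelnuovo's bound: write d - 1 = m(r-1) + epsilon with 0 <= epsilon < r-1.
d - 1 = 11 - 1 = 10
r - 1 = 3 - 1 = 2
10 = 5*2 + 0, so m = 5, epsilon = 0
pi(d, r) = m(m-1)(r-1)/2 + m*epsilon
= 5*4*2/2 + 5*0
= 40/2 + 0
= 20 + 0 = 20

20


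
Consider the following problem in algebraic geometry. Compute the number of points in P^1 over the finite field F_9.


P^1(F_9) has (q^(n+1) - 1)/(q - 1) points.
= 9^1 + 9^0
= 9 + 1
= 10

10


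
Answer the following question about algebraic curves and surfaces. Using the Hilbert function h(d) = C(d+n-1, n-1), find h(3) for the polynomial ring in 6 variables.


The Hilbert function for the polynomial ring in 6 variables is:
h(d) = C(d+n-1, n-1)
h(3) = C(3+6-1, 6-1) = C(8, 5)
= 8! / (5! * 3!)
= 56

56


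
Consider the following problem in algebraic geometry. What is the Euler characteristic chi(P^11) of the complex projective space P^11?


The complex projective space P^11 has one cell in each even real dimension 0, 2, ..., 22.
The cohomology groups are H^{2k}(P^11) = Z for k = 0,...,11, and 0 otherwise.
Euler characteristic = sum of Betti numbers = 1 per even-dimensional cohomology group.
chi(P^11) = 11 + 1 = 12

12


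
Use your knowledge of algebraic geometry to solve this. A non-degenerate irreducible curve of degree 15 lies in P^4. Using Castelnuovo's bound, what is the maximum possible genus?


Castelnuovo's bound: write d - 1 = m(r-1) + epsilon with 0 <= epsilon < r-1.
d - 1 = 15 - 1 = 14
r - 1 = 4 - 1 = 3
14 = 4*3 + 2, so m = 4, epsilon = 2
pi(d, r) = m(m-1)(r-1)/2 + m*epsilon
= 4*3*3/2 + 4*2
= 36/2 + 8
= 18 + 8 = 26

26


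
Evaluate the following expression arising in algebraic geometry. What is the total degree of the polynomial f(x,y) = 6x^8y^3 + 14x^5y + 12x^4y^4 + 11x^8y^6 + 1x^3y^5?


Examine each term for its total degree (sum of exponents).
  Term '6x^8y^3' has total degree 8+3 = 11.
  Term '14x^5y' has total degree 5+1 = 6.
  Term '12x^4y^4' has total degree 4+4 = 8.
  Term '11x^8y^6' has total degree 8+6 = 14.
  Term '1x^3y^5' has total degree 3+5 = 8.
The maximum total degree among all terms is 14.

14


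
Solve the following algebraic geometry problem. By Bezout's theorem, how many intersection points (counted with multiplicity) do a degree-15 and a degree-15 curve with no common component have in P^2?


Bezout's theorem states the intersection count equals the product of degrees.
Intersection count = 15 * 15 = 225

225


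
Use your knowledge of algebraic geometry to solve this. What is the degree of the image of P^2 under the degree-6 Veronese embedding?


The Veronese variety v_6(P^2) has degree d^r.
d^r = 6^2 = 36

36


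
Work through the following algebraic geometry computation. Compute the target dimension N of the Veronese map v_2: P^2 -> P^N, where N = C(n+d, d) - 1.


The Veronese embedding v_d: P^n -> P^N maps each point to all
degree-d monomials in n+1 homogeneous coordinates.
N = C(n+d, d) - 1
N = C(2+2, 2) - 1
N = C(4, 2) - 1
C(4, 2) = 6
N = 6 - 1 = 5

5


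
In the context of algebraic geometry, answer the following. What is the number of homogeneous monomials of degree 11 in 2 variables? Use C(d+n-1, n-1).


The number of degree-11 monomials in 2 variables is C(d+n-1, n-1).
= C(11+2-1, 2-1) = C(12, 1)
= 12

12


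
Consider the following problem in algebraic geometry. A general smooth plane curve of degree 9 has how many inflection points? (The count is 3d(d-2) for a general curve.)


For a general smooth plane curve C of degree d, the inflection points are
the intersection of C with its Hessian curve, which has degree 3(d-2).
By Bezout, the total intersection number is d * 3(d-2) = 9 * 21 = 189.
For a general curve every flex is ordinary, so each contributes
multiplicity 1 to C·Hess(C), and the number of distinct inflection
points is 3d(d-2).
Inflection points = 3*9*(9-2) = 3*9*7 = 189

189


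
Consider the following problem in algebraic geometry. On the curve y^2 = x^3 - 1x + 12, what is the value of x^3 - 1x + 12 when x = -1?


Compute x^3 - 1x + 12 at x = -1:
x^3 = (-1)^3 = -1
(-1)*x = (-1)*(-1) = 1
Sum: -1 + 1 + 12 = 12

12


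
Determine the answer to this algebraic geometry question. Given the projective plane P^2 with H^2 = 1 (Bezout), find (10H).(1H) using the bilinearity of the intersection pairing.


Using bilinearity of the intersection pairing on the projective plane P^2:
(aH).(bH) = ab * (H.H)
We have H^2 = 1 (Bezout).
D.E = (10H).(1H) = 10*1*1
= 10*1
= 10

10


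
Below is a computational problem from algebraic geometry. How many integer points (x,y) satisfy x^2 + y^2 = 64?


Systematically check integer values of x where x^2 <= 64.
For each valid x, check if 64 - x^2 is a perfect square.
x=0: 64 - 0 = 64, sqrt = 8 (valid)
x=8: 64 - 64 = 0, sqrt = 0 (valid)
Total integer solutions found: 4

4


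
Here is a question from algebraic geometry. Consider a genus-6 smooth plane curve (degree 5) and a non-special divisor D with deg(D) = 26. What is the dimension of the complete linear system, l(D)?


First, compute the genus of a smooth plane curve of degree 5:
g = (d-1)(d-2)/2 = (5-1)(5-2)/2 = 6
For a non-special divisor D (i.e., h^1(D) = 0), Riemann-Roch gives:
l(D) = deg(D) - g + 1
Since deg(D) = 26 >= 2g - 1 = 11, D is non-special.
l(D) = 26 - 6 + 1 = 21

21


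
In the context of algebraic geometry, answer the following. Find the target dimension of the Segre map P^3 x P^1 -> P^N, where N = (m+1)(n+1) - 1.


The Segre embedding maps P^m x P^n into P^N via
all products of coordinates from each factor.
N = (m+1)(n+1) - 1
N = (3+1)(1+1) - 1
N = 4*2 - 1
N = 8 - 1 = 7

7


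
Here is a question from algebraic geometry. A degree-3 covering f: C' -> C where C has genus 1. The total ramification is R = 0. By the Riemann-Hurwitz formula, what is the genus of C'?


Riemann-Hurwitz formula: 2g' - 2 = d(2g - 2) + R
Given: d = 3, g = 1, R = 0
2g' - 2 = 3*(2*1 - 2) + 0
2g' - 2 = 3*0 + 0
2g' - 2 = 0 + 0 = 0
2g' = 2
g' = 1

1
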